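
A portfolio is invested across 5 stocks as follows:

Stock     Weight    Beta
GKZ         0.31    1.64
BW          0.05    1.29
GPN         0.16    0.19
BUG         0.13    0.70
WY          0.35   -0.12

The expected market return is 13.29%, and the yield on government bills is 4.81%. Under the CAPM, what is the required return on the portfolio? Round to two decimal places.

β_P = Σ w_i β_i = 0.31×1.64 + 0.05×1.29 + 0.16×0.19 + 0.13×0.70 + 0.35×-0.12 = 0.6523
MRP = 13.29% − 4.81% = 8.48%
E(R_P) = R_f + β_P × MRP = 4.81% + 0.6523 × 8.48% = 10.34%

10.34%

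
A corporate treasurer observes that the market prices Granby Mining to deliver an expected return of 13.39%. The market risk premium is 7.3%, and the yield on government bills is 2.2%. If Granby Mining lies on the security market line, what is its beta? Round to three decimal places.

β = (E(R) − R_f) / MRP = (13.39% − 2.2%) / 7.3% = 11.19% / 7.3% = 1.533

1.533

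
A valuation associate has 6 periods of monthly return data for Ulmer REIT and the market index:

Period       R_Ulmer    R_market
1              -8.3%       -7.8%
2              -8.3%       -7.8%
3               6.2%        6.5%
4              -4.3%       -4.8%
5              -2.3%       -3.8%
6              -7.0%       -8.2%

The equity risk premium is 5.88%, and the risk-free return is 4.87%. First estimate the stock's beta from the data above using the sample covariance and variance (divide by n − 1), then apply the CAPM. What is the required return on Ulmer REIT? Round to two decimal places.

Mean R_i = (-8.3 − 8.3 + 6.2 − 4.3 − 2.3 − 7.0) / 6 = -4.0000%
Mean R_m = (-7.8 − 7.8 + 6.5 − 4.8 − 3.8 − 8.2) / 6 = -4.3167%
Σ(R_i − R̄_i)(R_m − R̄_m) = 152.9600  ⇒  Cov = 152.9600 / 5 = 30.5920
Σ(R_m − R̄_m)² = 156.8483  ⇒  Var(R_m) = 156.8483 / 5 = 31.3697
β = Cov / Var(R_m) = 30.5920 / 31.3697 = 0.9752
E(R) = R_f + β × MRP = 4.87% + 0.9752 × 5.88% = 10.60%

10.60%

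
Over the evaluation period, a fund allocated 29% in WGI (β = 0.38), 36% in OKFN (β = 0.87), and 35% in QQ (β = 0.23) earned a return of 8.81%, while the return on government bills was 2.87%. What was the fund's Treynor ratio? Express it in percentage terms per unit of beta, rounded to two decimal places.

11.79%

β_P = 0.29×0.38 + 0.36×0.87 + 0.35×0.23 = 0.5039
Treynor = (R_P − R_f) / β_P = (8.81% − 2.87%) / 0.5039 = 5.94% / 0.5039 = 11.79%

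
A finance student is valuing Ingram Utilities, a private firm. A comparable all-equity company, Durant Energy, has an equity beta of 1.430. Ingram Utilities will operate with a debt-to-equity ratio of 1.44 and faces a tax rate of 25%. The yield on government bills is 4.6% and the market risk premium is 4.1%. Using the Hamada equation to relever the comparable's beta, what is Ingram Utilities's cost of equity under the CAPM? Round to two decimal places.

16.80%

β_L = β_U × [1 + (1 − t)(D/E)] = 1.430 × [1 + (1 − 0.25) × 1.44]
    = 1.430 × [1 + 0.75 × 1.44] = 1.430 × 2.0800 = 2.9744
E(R) = R_f + β_L × MRP = 4.6% + 2.9744 × 4.1% = 16.80%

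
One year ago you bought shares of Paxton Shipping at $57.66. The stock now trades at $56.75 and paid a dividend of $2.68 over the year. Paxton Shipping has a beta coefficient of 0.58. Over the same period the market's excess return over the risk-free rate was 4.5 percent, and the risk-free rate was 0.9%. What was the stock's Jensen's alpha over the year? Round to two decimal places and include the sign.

Realised HPR = (P1 + D1 − P0) / P0 = (56.75 + 2.68 − 57.66) / 57.66 = 1.77 / 57.66 = 3.0697%
CAPM required = R_f + β·MRP = 0.9% + 0.58 × 4.5% = 3.5100%
α = realised − required = 3.0697% − 3.5100% = -0.44%

-0.44%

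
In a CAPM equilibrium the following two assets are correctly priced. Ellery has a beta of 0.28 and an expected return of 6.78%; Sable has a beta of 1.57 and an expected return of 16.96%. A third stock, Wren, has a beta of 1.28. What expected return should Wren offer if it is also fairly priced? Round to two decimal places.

14.67%

MRP (SML slope) = (16.96% − 6.78%) / (1.57 − 0.28) = 10.18% / 1.29 = 7.8915%
R_f (intercept) = 6.78% − 0.28 × 7.8915% = 4.5704%
E(R_Wren) = R_f + β × MRP = 4.5704% + 1.28 × 7.8915% = 14.67%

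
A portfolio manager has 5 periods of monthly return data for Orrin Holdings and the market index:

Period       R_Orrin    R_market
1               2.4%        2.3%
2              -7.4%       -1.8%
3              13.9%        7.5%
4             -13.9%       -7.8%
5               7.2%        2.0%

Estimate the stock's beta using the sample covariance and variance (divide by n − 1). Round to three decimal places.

Mean R_i = (2.4 − 7.4 + 13.9 − 13.9 + 7.2) / 5 = 0.4400%
Mean R_m = (2.3 − 1.8 + 7.5 − 7.8 + 2.0) / 5 = 0.4400%
Σ(R_i − R̄_i)(R_m − R̄_m) = 244.9420  ⇒  Cov = 244.9420 / 4 = 61.2355
Σ(R_m − R̄_m)² = 128.6520  ⇒  Var(R_m) = 128.6520 / 4 = 32.1630
β = Cov / Var(R_m) = 61.2355 / 32.1630 = 1.9039

1.904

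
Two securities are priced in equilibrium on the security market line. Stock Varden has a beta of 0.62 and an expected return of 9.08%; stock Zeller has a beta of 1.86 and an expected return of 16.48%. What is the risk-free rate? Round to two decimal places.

5.38%

Both satisfy E(R) = R_f + β·MRP, so the slope of the SML is
MRP = (16.48% − 9.08%) / (1.86 − 0.62) = 7.40% / 1.24 = 5.9677%
R_f = E(R_Varden) − β_Varden·MRP = 9.08% − 0.62 × 5.9677% = 5.3800%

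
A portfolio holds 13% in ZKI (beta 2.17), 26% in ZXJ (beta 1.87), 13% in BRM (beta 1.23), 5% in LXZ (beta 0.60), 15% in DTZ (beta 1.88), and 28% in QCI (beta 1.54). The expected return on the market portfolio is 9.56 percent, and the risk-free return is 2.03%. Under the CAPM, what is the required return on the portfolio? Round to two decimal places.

β_P = Σ w_i β_i = 0.13×2.17 + 0.26×1.87 + 0.13×1.23 + 0.05×0.60 + 0.15×1.88 + 0.28×1.54 = 1.6714
MRP = 9.56% − 2.03% = 7.53%
E(R_P) = R_f + β_P × MRP = 2.03% + 1.6714 × 7.53% = 14.62%

14.62%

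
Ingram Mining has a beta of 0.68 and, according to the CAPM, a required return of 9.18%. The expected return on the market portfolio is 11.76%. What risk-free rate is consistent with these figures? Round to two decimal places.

3.70%

E(R) = R_f + β(E(R_m) − R_f) = R_f(1 − β) + β·E(R_m)
9.18% = R_f × (1 − 0.68) + 0.68 × 11.76%
9.18% = R_f × 0.32 + 7.9968%
R_f = (9.18% − 7.9968%) / 0.32 = 3.70%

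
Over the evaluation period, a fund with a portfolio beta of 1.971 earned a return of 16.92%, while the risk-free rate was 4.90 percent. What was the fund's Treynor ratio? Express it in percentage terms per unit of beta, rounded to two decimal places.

6.10%

Treynor = (R_P − R_f) / β_P = (16.92% − 4.90%) / 1.9710 = 12.02% / 1.9710 = 6.10%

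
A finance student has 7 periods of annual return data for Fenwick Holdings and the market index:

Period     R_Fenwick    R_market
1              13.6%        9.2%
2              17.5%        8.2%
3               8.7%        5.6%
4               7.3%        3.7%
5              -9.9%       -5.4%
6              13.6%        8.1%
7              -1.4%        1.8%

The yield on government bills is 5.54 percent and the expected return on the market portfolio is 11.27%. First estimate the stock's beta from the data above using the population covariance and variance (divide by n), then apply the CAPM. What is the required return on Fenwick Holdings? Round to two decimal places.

16.03%

Mean R_i = (13.6 + 17.5 + 8.7 + 7.3 − 9.9 + 13.6 − 1.4) / 7 = 7.0571%
Mean R_m = (9.2 + 8.2 + 5.6 + 3.7 − 5.4 + 8.1 + 1.8) / 7 = 4.4571%
Σ(R_i − R̄_i)(R_m − R̄_m) = 285.2671  ⇒  Cov = 285.2671 / 7 = 40.7524
Σ(R_m − R̄_m)² = 155.8771  ⇒  Var(R_m) = 155.8771 / 7 = 22.2682
β = Cov / Var(R_m) = 40.7524 / 22.2682 = 1.8301
MRP = 11.27% − 5.54% = 5.73%
E(R) = R_f + β × MRP = 5.54% + 1.8301 × 5.73% = 16.03%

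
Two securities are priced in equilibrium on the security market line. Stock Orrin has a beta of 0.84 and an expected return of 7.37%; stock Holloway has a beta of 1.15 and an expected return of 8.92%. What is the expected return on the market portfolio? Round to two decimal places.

8.17%

Both satisfy E(R) = R_f + β·MRP, so the slope of the SML is
MRP = (8.92% − 7.37%) / (1.15 − 0.84) = 1.55% / 0.31 = 5.0000%
R_f = E(R_Orrin) − β_Orrin·MRP = 7.37% − 0.84 × 5.0000% = 3.1700%
E(R_m) = R_f + MRP = 3.1700% + 5.0000% = 8.17%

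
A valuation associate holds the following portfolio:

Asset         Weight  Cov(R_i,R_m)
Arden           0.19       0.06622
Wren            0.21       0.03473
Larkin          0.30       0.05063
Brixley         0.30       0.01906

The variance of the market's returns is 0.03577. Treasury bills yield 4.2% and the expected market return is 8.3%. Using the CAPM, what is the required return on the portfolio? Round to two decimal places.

8.87%

β_Arden = 0.06622 / 0.03577 = 1.8513
β_Wren = 0.03473 / 0.03577 = 0.9709
β_Larkin = 0.05063 / 0.03577 = 1.4154
β_Brixley = 0.01906 / 0.03577 = 0.5328
β_P = Σ w_i β_i = 0.19×1.8513 + 0.21×0.9709 + 0.30×1.4154 + 0.30×0.5328 = 1.1401
MRP = 8.3% − 4.2% = 4.10%
E(R_P) = R_f + β_P × MRP = 4.2% + 1.1401 × 4.1% = 8.87%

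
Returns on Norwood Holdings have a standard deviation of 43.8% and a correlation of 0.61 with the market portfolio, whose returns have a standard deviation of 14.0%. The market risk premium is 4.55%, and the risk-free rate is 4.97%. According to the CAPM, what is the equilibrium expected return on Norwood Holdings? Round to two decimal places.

13.65%

β = ρ × σ_i / σ_m = 0.61 × 43.8% / 14.0% = 1.9084
E(R) = 4.97% + 1.9084 × 4.55% = 13.65%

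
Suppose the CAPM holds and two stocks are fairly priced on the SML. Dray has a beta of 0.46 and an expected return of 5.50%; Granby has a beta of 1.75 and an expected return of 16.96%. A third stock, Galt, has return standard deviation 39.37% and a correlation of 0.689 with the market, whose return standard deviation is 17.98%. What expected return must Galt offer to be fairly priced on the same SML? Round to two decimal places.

MRP = (16.96% − 5.50%) / (1.75 − 0.46) = 8.8837%
R_f = 5.50% − 0.46 × 8.8837% = 1.4135%
β_Galt = ρ·σ_i/σ_m = 0.689 × 39.37 / 17.98 = 1.5087
E(R_Galt) = R_f + β × MRP = 1.4135% + 1.5087 × 8.8837% = 14.82%

14.82%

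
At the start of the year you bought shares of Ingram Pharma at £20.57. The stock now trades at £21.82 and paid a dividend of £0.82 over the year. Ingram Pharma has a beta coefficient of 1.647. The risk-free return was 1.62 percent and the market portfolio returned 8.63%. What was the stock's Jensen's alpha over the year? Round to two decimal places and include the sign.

-3.10%

Realised HPR = (P1 + D1 − P0) / P0 = (21.82 + 0.82 − 20.57) / 20.57 = 2.07 / 20.57 = 10.0632%
MRP = 8.63% − 1.62% = 7.01%
CAPM required = R_f + β·MRP = 1.62% + 1.647 × 7.01% = 13.16547%
α = realised − required = 10.0632% − 13.16547% = -3.10%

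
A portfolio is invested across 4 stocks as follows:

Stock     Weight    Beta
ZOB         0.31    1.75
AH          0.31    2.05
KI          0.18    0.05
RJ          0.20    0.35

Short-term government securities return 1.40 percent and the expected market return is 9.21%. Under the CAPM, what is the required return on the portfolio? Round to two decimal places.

11.22%

β_P = Σ w_i β_i = 0.31×1.75 + 0.31×2.05 + 0.18×0.05 + 0.20×0.35 = 1.2570
MRP = 9.21% − 1.40% = 7.81%
E(R_P) = R_f + β_P × MRP = 1.40% + 1.2570 × 7.81% = 11.22%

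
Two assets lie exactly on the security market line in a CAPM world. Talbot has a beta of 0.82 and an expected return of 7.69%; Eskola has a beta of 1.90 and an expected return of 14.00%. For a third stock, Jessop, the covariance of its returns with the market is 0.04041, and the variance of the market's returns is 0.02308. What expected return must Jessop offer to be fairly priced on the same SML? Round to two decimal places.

MRP = (14.00% − 7.69%) / (1.90 − 0.82) = 5.8426%
R_f = 7.69% − 0.82 × 5.8426% = 2.8991%
β_Jessop = Cov / Var(R_m) = 0.04041 / 0.02308 = 1.7509
E(R_Jessop) = R_f + β × MRP = 2.8991% + 1.7509 × 5.8426% = 13.13%

13.13%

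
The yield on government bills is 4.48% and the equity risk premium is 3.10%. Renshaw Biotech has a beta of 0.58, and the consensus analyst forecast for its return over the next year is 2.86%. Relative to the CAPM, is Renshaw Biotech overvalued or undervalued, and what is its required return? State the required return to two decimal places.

Overvalued; required return 6.28%

Required return = R_f + β·MRP = 4.48% + 0.58 × 3.10% = 6.28%
Forecast 2.86% < required 6.28% → the stock plots below the SML → overvalued.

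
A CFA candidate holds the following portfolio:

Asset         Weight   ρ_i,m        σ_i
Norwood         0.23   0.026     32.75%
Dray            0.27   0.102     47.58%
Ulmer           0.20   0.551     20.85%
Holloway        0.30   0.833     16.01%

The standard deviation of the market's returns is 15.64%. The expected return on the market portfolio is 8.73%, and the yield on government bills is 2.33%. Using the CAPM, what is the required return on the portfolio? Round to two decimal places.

5.52%

β_Norwood = 0.026 × 32.75% / 15.64% = 0.0544
β_Dray = 0.102 × 47.58% / 15.64% = 0.3103
β_Ulmer = 0.551 × 20.85% / 15.64% = 0.7345
β_Holloway = 0.833 × 16.01% / 15.64% = 0.8527
β_P = Σ w_i β_i = 0.23×0.0544 + 0.27×0.3103 + 0.20×0.7345 + 0.30×0.8527 = 0.4990
MRP = 8.73% − 2.33% = 6.40%
E(R_P) = R_f + β_P × MRP = 2.33% + 0.4990 × 6.40% = 5.52%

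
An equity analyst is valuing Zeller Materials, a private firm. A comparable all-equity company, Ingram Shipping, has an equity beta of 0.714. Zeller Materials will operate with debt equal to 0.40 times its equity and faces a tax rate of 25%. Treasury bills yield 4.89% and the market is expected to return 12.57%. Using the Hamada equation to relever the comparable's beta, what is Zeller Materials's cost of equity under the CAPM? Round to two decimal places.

12.02%

β_L = β_U × [1 + (1 − t)(D/E)] = 0.714 × [1 + (1 − 0.25) × 0.40]
    = 0.714 × [1 + 0.75 × 0.40] = 0.714 × 1.3000 = 0.9282
MRP = 12.57% − 4.89% = 7.68%
E(R) = R_f + β_L × MRP = 4.89% + 0.9282 × 7.68% = 12.02%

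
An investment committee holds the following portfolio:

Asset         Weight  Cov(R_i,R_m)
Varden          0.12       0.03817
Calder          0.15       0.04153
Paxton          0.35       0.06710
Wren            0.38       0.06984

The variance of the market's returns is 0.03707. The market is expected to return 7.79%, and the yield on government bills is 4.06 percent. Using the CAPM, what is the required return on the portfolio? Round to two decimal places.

10.18%

β_Varden = 0.03817 / 0.03707 = 1.0297
β_Calder = 0.04153 / 0.03707 = 1.1203
β_Paxton = 0.06710 / 0.03707 = 1.8101
β_Wren = 0.06984 / 0.03707 = 1.8840
β_P = Σ w_i β_i = 0.12×1.0297 + 0.15×1.1203 + 0.35×1.8101 + 0.38×1.8840 = 1.6411
MRP = 7.79% − 4.06% = 3.73%
E(R_P) = R_f + β_P × MRP = 4.06% + 1.6411 × 3.73% = 10.18%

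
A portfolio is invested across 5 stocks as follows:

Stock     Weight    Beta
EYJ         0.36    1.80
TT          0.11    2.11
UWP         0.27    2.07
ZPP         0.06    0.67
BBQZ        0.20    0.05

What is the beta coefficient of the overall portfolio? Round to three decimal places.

1.489

β_P = Σ w_i β_i = 0.36×1.80 + 0.11×2.11 + 0.27×2.07 + 0.06×0.67 + 0.20×0.05 = 1.4892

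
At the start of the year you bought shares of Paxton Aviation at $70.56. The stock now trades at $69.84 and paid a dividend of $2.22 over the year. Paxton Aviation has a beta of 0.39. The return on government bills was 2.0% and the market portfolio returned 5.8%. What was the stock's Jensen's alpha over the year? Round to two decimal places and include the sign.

-1.36%

Realised HPR = (P1 + D1 − P0) / P0 = (69.84 + 2.22 − 70.56) / 70.56 = 1.50 / 70.56 = 2.1259%
MRP = 5.8% − 2.0% = 3.80%
CAPM required = R_f + β·MRP = 2.0% + 0.39 × 3.8% = 3.4820%
α = realised − required = 2.1259% − 3.4820% = -1.36%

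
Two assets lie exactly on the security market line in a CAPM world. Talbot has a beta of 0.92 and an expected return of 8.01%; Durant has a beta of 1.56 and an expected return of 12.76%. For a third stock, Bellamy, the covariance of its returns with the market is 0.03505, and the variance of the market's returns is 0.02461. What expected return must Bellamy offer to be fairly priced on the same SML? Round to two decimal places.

11.75%

MRP = (12.76% − 8.01%) / (1.56 − 0.92) = 7.4219%
R_f = 8.01% − 0.92 × 7.4219% = 1.1819%
β_Bellamy = Cov / Var(R_m) = 0.03505 / 0.02461 = 1.4242
E(R_Bellamy) = R_f + β × MRP = 1.1819% + 1.4242 × 7.4219% = 11.75%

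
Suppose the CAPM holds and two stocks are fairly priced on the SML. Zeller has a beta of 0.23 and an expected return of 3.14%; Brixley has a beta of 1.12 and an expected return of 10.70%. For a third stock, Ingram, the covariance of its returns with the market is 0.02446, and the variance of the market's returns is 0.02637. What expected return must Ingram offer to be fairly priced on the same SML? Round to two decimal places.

MRP = (10.70% − 3.14%) / (1.12 − 0.23) = 8.4944%
R_f = 3.14% − 0.23 × 8.4944% = 1.1863%
β_Ingram = Cov / Var(R_m) = 0.02446 / 0.02637 = 0.9276
E(R_Ingram) = R_f + β × MRP = 1.1863% + 0.9276 × 8.4944% = 9.07%

9.07%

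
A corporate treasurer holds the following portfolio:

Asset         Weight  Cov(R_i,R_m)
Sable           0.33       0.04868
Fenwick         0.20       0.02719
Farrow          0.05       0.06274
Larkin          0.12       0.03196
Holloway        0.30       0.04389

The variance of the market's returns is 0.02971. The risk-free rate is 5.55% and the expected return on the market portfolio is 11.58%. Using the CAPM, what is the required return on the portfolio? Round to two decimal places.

14.00%

β_Sable = 0.04868 / 0.02971 = 1.6385
β_Fenwick = 0.02719 / 0.02971 = 0.9152
β_Farrow = 0.06274 / 0.02971 = 2.1117
β_Larkin = 0.03196 / 0.02971 = 1.0757
β_Holloway = 0.04389 / 0.02971 = 1.4773
β_P = Σ w_i β_i = 0.33×1.6385 + 0.20×0.9152 + 0.05×2.1117 + 0.12×1.0757 + 0.30×1.4773 = 1.4016
MRP = 11.58% − 5.55% = 6.03%
E(R_P) = R_f + β_P × MRP = 5.55% + 1.4016 × 6.03% = 14.00%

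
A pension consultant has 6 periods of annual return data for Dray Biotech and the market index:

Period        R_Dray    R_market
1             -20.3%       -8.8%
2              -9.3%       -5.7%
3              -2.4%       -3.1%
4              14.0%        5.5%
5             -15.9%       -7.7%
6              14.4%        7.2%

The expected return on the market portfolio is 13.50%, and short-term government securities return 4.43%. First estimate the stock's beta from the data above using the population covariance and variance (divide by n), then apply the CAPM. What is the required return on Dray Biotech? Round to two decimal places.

23.82%

Mean R_i = (-20.3 − 9.3 − 2.4 + 14.0 − 15.9 + 14.4) / 6 = -3.2500%
Mean R_m = (-8.8 − 5.7 − 3.1 + 5.5 − 7.7 + 7.2) / 6 = -2.1000%
Σ(R_i − R̄_i)(R_m − R̄_m) = 501.2500  ⇒  Cov = 501.2500 / 6 = 83.5417
Σ(R_m − R̄_m)² = 234.4600  ⇒  Var(R_m) = 234.4600 / 6 = 39.0767
β = Cov / Var(R_m) = 83.5417 / 39.0767 = 2.1379
MRP = 13.50% − 4.43% = 9.07%
E(R) = R_f + β × MRP = 4.43% + 2.1379 × 9.07% = 23.82%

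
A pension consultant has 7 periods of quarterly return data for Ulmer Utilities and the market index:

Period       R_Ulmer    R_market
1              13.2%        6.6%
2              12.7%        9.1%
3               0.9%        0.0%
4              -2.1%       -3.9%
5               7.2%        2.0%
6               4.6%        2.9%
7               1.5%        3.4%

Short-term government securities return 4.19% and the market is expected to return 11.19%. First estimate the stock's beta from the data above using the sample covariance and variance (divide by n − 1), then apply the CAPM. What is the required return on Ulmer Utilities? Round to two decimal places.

12.93%

Mean R_i = (13.2 + 12.7 + 0.9 − 2.1 + 7.2 + 4.6 + 1.5) / 7 = 5.4286%
Mean R_m = (6.6 + 9.1 + 0.0 − 3.9 + 2.0 + 2.9 + 3.4) / 7 = 2.8714%
Σ(R_i − R̄_i)(R_m − R̄_m) = 134.6057  ⇒  Cov = 134.6057 / 6 = 22.4343
Σ(R_m − R̄_m)² = 107.8343  ⇒  Var(R_m) = 107.8343 / 6 = 17.9724
β = Cov / Var(R_m) = 22.4343 / 17.9724 = 1.2483
MRP = 11.19% − 4.19% = 7.00%
E(R) = R_f + β × MRP = 4.19% + 1.2483 × 7.00% = 12.93%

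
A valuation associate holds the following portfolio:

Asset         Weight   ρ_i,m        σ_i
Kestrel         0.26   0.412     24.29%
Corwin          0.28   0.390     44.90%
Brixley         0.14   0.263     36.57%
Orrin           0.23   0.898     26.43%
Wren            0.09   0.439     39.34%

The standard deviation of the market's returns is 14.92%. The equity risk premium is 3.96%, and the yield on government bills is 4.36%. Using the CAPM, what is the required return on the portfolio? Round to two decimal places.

β_Kestrel = 0.412 × 24.29% / 14.92% = 0.6707
β_Corwin = 0.390 × 44.90% / 14.92% = 1.1737
β_Brixley = 0.263 × 36.57% / 14.92% = 0.6446
β_Orrin = 0.898 × 26.43% / 14.92% = 1.5908
β_Wren = 0.439 × 39.34% / 14.92% = 1.1575
β_P = Σ w_i β_i = 0.26×0.6707 + 0.28×1.1737 + 0.14×0.6446 + 0.23×1.5908 + 0.09×1.1575 = 1.0633
E(R_P) = R_f + β_P × MRP = 4.36% + 1.0633 × 3.96% = 8.57%

8.57%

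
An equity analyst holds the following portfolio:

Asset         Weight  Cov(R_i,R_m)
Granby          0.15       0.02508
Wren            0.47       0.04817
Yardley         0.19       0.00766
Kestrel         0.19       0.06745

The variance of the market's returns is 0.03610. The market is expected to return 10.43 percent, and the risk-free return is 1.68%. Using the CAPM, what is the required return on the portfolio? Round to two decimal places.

β_Granby = 0.02508 / 0.03610 = 0.6947
β_Wren = 0.04817 / 0.03610 = 1.3343
β_Yardley = 0.00766 / 0.03610 = 0.2122
β_Kestrel = 0.06745 / 0.03610 = 1.8684
β_P = Σ w_i β_i = 0.15×0.6947 + 0.47×1.3343 + 0.19×0.2122 + 0.19×1.8684 = 1.1266
MRP = 10.43% − 1.68% = 8.75%
E(R_P) = R_f + β_P × MRP = 1.68% + 1.1266 × 8.75% = 11.54%

11.54%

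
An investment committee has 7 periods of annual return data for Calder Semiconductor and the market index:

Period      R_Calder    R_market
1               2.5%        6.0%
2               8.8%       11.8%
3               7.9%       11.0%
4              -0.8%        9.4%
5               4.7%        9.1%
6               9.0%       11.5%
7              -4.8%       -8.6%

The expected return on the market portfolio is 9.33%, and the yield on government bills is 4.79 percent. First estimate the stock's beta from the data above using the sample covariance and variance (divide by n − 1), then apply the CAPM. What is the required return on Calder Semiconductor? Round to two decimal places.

7.54%

Mean R_i = (2.5 + 8.8 + 7.9 − 0.8 + 4.7 + 9.0 − 4.8) / 7 = 3.9000%
Mean R_m = (6.0 + 11.8 + 11.0 + 9.4 + 9.1 + 11.5 − 8.6) / 7 = 7.1714%
Σ(R_i − R̄_i)(R_m − R̄_m) = 189.9900  ⇒  Cov = 189.9900 / 6 = 31.6650
Σ(R_m − R̄_m)² = 313.6143  ⇒  Var(R_m) = 313.6143 / 6 = 52.2691
β = Cov / Var(R_m) = 31.6650 / 52.2691 = 0.6058
MRP = 9.33% − 4.79% = 4.54%
E(R) = R_f + β × MRP = 4.79% + 0.6058 × 4.54% = 7.54%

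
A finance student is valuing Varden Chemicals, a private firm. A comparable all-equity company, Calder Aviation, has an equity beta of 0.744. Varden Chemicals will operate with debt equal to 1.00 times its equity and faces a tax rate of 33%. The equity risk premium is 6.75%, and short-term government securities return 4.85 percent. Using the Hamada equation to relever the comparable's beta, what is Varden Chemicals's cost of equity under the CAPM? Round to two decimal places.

β_L = β_U × [1 + (1 − t)(D/E)] = 0.744 × [1 + (1 − 0.33) × 1.00]
    = 0.744 × [1 + 0.67 × 1.00] = 0.744 × 1.6700 = 1.2425
E(R) = R_f + β_L × MRP = 4.85% + 1.2425 × 6.75% = 13.24%

13.24%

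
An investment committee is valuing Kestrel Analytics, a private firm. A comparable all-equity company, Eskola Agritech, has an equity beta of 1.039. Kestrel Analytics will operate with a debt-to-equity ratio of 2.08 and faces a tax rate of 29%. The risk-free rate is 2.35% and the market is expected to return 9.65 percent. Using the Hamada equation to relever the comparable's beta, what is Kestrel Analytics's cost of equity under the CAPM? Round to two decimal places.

β_L = β_U × [1 + (1 − t)(D/E)] = 1.039 × [1 + (1 − 0.29) × 2.08]
    = 1.039 × [1 + 0.71 × 2.08] = 1.039 × 2.4768 = 2.5734
MRP = 9.65% − 2.35% = 7.30%
E(R) = R_f + β_L × MRP = 2.35% + 2.5734 × 7.30% = 21.14%

21.14%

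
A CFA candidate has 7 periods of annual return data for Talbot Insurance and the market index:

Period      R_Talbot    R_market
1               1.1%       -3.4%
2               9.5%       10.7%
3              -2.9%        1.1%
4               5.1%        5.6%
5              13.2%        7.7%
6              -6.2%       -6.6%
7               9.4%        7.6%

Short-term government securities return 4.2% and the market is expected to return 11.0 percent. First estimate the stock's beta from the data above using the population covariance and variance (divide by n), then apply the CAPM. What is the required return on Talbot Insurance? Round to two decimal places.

10.92%

Mean R_i = (1.1 + 9.5 − 2.9 + 5.1 + 13.2 − 6.2 + 9.4) / 7 = 4.1714%
Mean R_m = (-3.4 + 10.7 + 1.1 + 5.6 + 7.7 − 6.6 + 7.6) / 7 = 3.2429%
Σ(R_i − R̄_i)(R_m − R̄_m) = 242.5886  ⇒  Cov = 242.5886 / 7 = 34.6555
Σ(R_m − R̄_m)² = 245.6171  ⇒  Var(R_m) = 245.6171 / 7 = 35.0882
β = Cov / Var(R_m) = 34.6555 / 35.0882 = 0.9877
MRP = 11.0% − 4.2% = 6.80%
E(R) = R_f + β × MRP = 4.2% + 0.9877 × 6.8% = 10.92%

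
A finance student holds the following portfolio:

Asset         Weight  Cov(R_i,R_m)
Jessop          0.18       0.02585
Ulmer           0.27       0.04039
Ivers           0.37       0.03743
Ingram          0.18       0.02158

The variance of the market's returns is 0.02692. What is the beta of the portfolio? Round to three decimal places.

β_Jessop = 0.02585 / 0.02692 = 0.9603
β_Ulmer = 0.04039 / 0.02692 = 1.5004
β_Ivers = 0.03743 / 0.02692 = 1.3904
β_Ingram = 0.02158 / 0.02692 = 0.8016
β_P = Σ w_i β_i = 0.18×0.9603 + 0.27×1.5004 + 0.37×1.3904 + 0.18×0.8016 = 1.2367

1.237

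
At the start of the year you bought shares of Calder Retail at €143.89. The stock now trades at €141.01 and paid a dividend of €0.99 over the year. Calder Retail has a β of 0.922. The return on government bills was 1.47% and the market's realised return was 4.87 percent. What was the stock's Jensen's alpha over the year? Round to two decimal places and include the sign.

Realised HPR = (P1 + D1 − P0) / P0 = (141.01 + 0.99 − 143.89) / 143.89 = -1.89 / 143.89 = -1.3135%
MRP = 4.87% − 1.47% = 3.40%
CAPM required = R_f + β·MRP = 1.47% + 0.922 × 3.40% = 4.60480%
α = realised − required = -1.3135% − 4.60480% = -5.92%

-5.92%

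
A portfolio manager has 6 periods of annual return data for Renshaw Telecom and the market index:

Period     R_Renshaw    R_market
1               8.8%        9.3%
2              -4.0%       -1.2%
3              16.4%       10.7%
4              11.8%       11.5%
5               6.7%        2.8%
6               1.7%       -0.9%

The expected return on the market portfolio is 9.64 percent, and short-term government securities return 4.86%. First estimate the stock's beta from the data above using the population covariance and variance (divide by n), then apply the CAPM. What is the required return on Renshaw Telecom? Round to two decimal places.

10.27%

Mean R_i = (8.8 − 4.0 + 16.4 + 11.8 + 6.7 + 1.7) / 6 = 6.9000%
Mean R_m = (9.3 − 1.2 + 10.7 + 11.5 + 2.8 − 0.9) / 6 = 5.3667%
Σ(R_i − R̄_i)(R_m − R̄_m) = 192.8700  ⇒  Cov = 192.8700 / 6 = 32.1450
Σ(R_m − R̄_m)² = 170.5133  ⇒  Var(R_m) = 170.5133 / 6 = 28.4189
β = Cov / Var(R_m) = 32.1450 / 28.4189 = 1.1311
MRP = 9.64% − 4.86% = 4.78%
E(R) = R_f + β × MRP = 4.86% + 1.1311 × 4.78% = 10.27%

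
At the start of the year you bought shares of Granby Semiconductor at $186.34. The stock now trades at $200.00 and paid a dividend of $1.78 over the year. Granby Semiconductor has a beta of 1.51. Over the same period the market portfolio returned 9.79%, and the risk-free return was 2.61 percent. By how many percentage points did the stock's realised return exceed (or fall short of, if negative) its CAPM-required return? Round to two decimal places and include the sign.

Realised HPR = (P1 + D1 − P0) / P0 = (200.00 + 1.78 − 186.34) / 186.34 = 15.44 / 186.34 = 8.2859%
MRP = 9.79% − 2.61% = 7.18%
CAPM required = R_f + β·MRP = 2.61% + 1.51 × 7.18% = 13.4518%
α = realised − required = 8.2859% − 13.4518% = -5.17%

-5.17%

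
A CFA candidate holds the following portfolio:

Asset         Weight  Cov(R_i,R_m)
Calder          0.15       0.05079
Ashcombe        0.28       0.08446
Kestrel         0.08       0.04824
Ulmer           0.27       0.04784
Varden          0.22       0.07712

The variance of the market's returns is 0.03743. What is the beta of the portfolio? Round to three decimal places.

1.737

β_Calder = 0.05079 / 0.03743 = 1.3569
β_Ashcombe = 0.08446 / 0.03743 = 2.2565
β_Kestrel = 0.04824 / 0.03743 = 1.2888
β_Ulmer = 0.04784 / 0.03743 = 1.2781
β_Varden = 0.07712 / 0.03743 = 2.0604
β_P = Σ w_i β_i = 0.15×1.3569 + 0.28×2.2565 + 0.08×1.2888 + 0.27×1.2781 + 0.22×2.0604 = 1.7368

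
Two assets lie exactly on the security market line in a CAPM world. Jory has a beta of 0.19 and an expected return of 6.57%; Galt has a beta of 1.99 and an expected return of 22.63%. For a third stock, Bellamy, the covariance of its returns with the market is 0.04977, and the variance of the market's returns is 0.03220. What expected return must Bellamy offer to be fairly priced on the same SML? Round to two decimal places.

18.67%

MRP = (22.63% − 6.57%) / (1.99 − 0.19) = 8.9222%
R_f = 6.57% − 0.19 × 8.9222% = 4.8748%
β_Bellamy = Cov / Var(R_m) = 0.04977 / 0.03220 = 1.5457
E(R_Bellamy) = R_f + β × MRP = 4.8748% + 1.5457 × 8.9222% = 18.67%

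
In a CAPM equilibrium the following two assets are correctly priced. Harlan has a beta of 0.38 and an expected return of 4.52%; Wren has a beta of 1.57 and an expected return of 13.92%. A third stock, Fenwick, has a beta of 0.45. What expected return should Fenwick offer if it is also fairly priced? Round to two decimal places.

MRP (SML slope) = (13.92% − 4.52%) / (1.57 − 0.38) = 9.40% / 1.19 = 7.8992%
R_f (intercept) = 4.52% − 0.38 × 7.8992% = 1.5183%
E(R_Fenwick) = R_f + β × MRP = 1.5183% + 0.45 × 7.8992% = 5.07%

5.07%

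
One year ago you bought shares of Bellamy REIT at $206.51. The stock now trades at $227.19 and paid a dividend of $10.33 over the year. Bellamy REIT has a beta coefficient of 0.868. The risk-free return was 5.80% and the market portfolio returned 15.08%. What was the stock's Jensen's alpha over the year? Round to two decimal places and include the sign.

+1.16%

Realised HPR = (P1 + D1 − P0) / P0 = (227.19 + 10.33 − 206.51) / 206.51 = 31.01 / 206.51 = 15.0162%
MRP = 15.08% − 5.80% = 9.28%
CAPM required = R_f + β·MRP = 5.80% + 0.868 × 9.28% = 13.85504%
α = realised − required = 15.0162% − 13.85504% = +1.16%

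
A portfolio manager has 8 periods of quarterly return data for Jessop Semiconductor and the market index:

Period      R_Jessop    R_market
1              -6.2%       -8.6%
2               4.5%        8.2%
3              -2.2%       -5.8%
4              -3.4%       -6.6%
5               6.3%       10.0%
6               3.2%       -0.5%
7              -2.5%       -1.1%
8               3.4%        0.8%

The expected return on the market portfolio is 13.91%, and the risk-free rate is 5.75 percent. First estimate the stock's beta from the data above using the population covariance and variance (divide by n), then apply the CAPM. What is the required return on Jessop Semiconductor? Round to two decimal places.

10.71%

Mean R_i = (-6.2 + 4.5 − 2.2 − 3.4 + 6.3 + 3.2 − 2.5 + 3.4) / 8 = 0.3875%
Mean R_m = (-8.6 + 8.2 − 5.8 − 6.6 + 10.0 − 0.5 − 1.1 + 0.8) / 8 = -0.4500%
Σ(R_i − R̄_i)(R_m − R̄_m) = 193.6850  ⇒  Cov = 193.6850 / 8 = 24.2106
Σ(R_m − R̄_m)² = 318.8800  ⇒  Var(R_m) = 318.8800 / 8 = 39.8600
β = Cov / Var(R_m) = 24.2106 / 39.8600 = 0.6074
MRP = 13.91% − 5.75% = 8.16%
E(R) = R_f + β × MRP = 5.75% + 0.6074 × 8.16% = 10.71%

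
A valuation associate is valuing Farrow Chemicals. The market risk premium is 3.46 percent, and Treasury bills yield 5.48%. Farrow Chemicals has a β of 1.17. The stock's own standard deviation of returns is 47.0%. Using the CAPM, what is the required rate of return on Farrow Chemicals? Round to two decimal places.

9.53%

E(R) = R_f + β × MRP = 5.48% + 1.17 × 3.46% = 9.53%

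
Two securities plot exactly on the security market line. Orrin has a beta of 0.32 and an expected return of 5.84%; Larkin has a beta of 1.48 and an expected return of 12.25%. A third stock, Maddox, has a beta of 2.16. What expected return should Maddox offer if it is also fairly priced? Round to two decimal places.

16.01%

MRP (SML slope) = (12.25% − 5.84%) / (1.48 − 0.32) = 6.41% / 1.16 = 5.5259%
R_f (intercept) = 5.84% − 0.32 × 5.5259% = 4.0717%
E(R_Maddox) = R_f + β × MRP = 4.0717% + 2.16 × 5.5259% = 16.01%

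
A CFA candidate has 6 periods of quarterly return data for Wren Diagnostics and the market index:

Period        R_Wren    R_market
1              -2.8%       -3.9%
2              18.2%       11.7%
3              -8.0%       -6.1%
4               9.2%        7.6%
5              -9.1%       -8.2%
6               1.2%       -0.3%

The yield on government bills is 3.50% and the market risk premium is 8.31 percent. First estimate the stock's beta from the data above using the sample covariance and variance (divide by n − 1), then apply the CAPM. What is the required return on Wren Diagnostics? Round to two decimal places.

Mean R_i = (-2.8 + 18.2 − 8.0 + 9.2 − 9.1 + 1.2) / 6 = 1.4500%
Mean R_m = (-3.9 + 11.7 − 6.1 + 7.6 − 8.2 − 0.3) / 6 = 0.1333%
Σ(R_i − R̄_i)(R_m − R̄_m) = 415.6800  ⇒  Cov = 415.6800 / 5 = 83.1360
Σ(R_m − R̄_m)² = 314.2933  ⇒  Var(R_m) = 314.2933 / 5 = 62.8587
β = Cov / Var(R_m) = 83.1360 / 62.8587 = 1.3226
E(R) = R_f + β × MRP = 3.50% + 1.3226 × 8.31% = 14.49%

14.49%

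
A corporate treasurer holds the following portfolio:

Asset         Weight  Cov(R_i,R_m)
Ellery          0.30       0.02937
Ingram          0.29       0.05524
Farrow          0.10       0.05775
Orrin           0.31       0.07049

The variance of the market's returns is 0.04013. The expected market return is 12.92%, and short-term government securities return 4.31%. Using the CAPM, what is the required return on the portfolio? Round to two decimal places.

β_Ellery = 0.02937 / 0.04013 = 0.7319
β_Ingram = 0.05524 / 0.04013 = 1.3765
β_Farrow = 0.05775 / 0.04013 = 1.4391
β_Orrin = 0.07049 / 0.04013 = 1.7565
β_P = Σ w_i β_i = 0.30×0.7319 + 0.29×1.3765 + 0.10×1.4391 + 0.31×1.7565 = 1.3072
MRP = 12.92% − 4.31% = 8.61%
E(R_P) = R_f + β_P × MRP = 4.31% + 1.3072 × 8.61% = 15.56%

15.56%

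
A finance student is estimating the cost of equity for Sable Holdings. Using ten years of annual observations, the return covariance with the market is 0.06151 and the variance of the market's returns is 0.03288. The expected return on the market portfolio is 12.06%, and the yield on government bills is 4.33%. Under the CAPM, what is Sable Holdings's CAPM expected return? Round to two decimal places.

18.79%

β = Cov(R_i, R_m) / Var(R_m) = 0.06151 / 0.03288 = 1.8707
MRP = 12.06% − 4.33% = 7.73%
E(R) = R_f + β × MRP = 4.33% + 1.8707 × 7.73% = 18.79%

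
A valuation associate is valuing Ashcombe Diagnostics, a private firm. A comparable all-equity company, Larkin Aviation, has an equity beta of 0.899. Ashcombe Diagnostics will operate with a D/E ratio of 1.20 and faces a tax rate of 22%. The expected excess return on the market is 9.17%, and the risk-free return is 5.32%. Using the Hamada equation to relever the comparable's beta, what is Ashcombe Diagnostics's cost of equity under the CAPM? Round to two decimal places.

β_L = β_U × [1 + (1 − t)(D/E)] = 0.899 × [1 + (1 − 0.22) × 1.20]
    = 0.899 × [1 + 0.78 × 1.20] = 0.899 × 1.9360 = 1.7405
E(R) = R_f + β_L × MRP = 5.32% + 1.7405 × 9.17% = 21.28%

21.28%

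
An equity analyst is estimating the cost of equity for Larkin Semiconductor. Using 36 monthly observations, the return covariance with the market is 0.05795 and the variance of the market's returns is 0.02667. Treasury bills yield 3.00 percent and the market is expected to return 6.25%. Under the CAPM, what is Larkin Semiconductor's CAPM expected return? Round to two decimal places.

β = Cov(R_i, R_m) / Var(R_m) = 0.05795 / 0.02667 = 2.1729
MRP = 6.25% − 3.00% = 3.25%
E(R) = R_f + β × MRP = 3.00% + 2.1729 × 3.25% = 10.06%

10.06%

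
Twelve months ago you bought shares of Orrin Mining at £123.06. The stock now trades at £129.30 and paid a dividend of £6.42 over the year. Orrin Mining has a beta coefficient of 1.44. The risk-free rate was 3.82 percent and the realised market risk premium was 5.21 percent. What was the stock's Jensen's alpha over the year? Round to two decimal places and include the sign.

-1.03%

Realised HPR = (P1 + D1 − P0) / P0 = (129.30 + 6.42 − 123.06) / 123.06 = 12.66 / 123.06 = 10.2877%
CAPM required = R_f + β·MRP = 3.82% + 1.44 × 5.21% = 11.3224%
α = realised − required = 10.2877% − 11.3224% = -1.03%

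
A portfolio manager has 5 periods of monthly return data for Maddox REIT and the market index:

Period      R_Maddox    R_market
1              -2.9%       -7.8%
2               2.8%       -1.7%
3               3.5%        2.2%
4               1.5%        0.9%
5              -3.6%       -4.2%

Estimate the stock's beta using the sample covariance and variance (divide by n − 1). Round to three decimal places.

0.694

Mean R_i = (-2.9 + 2.8 + 3.5 + 1.5 − 3.6) / 5 = 0.2600%
Mean R_m = (-7.8 − 1.7 + 2.2 + 0.9 − 4.2) / 5 = -2.1200%
Σ(R_i − R̄_i)(R_m − R̄_m) = 44.7860  ⇒  Cov = 44.7860 / 4 = 11.1965
Σ(R_m − R̄_m)² = 64.5480  ⇒  Var(R_m) = 64.5480 / 4 = 16.1370
β = Cov / Var(R_m) = 11.1965 / 16.1370 = 0.6938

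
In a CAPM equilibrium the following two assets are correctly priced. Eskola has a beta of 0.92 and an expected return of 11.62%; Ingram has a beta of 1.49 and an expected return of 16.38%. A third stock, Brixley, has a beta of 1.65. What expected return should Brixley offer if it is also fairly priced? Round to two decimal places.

17.72%

MRP (SML slope) = (16.38% − 11.62%) / (1.49 − 0.92) = 4.76% / 0.57 = 8.3509%
R_f (intercept) = 11.62% − 0.92 × 8.3509% = 3.9372%
E(R_Brixley) = R_f + β × MRP = 3.9372% + 1.65 × 8.3509% = 17.72%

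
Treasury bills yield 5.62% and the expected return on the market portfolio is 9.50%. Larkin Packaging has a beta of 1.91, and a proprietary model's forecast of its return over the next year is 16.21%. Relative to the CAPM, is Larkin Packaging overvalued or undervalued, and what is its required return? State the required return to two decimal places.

Undervalued; required return 13.03%

MRP = 9.50% − 5.62% = 3.88%
Required return = R_f + β·MRP = 5.62% + 1.91 × 3.88% = 13.03%
Forecast 16.21% > required 13.03% → the stock plots above the SML → undervalued.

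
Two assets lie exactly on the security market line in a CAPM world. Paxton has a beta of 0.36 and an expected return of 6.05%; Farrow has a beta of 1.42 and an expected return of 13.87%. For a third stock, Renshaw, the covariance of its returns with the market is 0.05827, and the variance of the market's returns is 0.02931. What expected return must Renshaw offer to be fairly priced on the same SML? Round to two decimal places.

18.06%

MRP = (13.87% − 6.05%) / (1.42 − 0.36) = 7.3774%
R_f = 6.05% − 0.36 × 7.3774% = 3.3941%
β_Renshaw = Cov / Var(R_m) = 0.05827 / 0.02931 = 1.9881
E(R_Renshaw) = R_f + β × MRP = 3.3941% + 1.9881 × 7.3774% = 18.06%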